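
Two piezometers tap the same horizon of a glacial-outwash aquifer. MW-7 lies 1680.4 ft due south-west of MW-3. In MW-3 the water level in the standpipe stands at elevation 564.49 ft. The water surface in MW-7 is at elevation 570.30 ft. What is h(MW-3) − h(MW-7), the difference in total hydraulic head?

Δh ≈ -5.81 ft

Total head at MW-3: h = 564.49 ft (water level in the piezometer is the total head).
Total head at MW-7: h = 570.30 ft (water level in the piezometer is the total head).
Head difference: h(MW-3) − h(MW-7) = 564.49 − 570.30 = -5.81 ft.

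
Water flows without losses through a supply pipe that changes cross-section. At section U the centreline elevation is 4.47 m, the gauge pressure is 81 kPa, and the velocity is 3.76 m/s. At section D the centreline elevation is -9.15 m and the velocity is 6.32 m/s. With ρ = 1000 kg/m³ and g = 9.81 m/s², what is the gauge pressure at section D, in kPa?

Pressure head at U: ψ₁ = P₁/(ρg) = 81×1000 / (1000 × 9.81) = 8.26 m.
Velocity heads: v₁²/2g = 3.76²/19.62 = 0.721 m; v₂²/2g = 6.32²/19.62 = 2.036 m.
Total head H = z₁ + ψ₁ + v₁²/2g = 4.47 + 8.26 + 0.721 = 13.45 m.
ψ₂ = H − z₂ − v₂²/2g = 13.45 − (-9.15) − 2.036 = 20.56 m.
P₂ = ρgψ₂ = 1000 × 9.81 × 20.56 ≈ 202 kPa.

P₂ ≈ 202 kPa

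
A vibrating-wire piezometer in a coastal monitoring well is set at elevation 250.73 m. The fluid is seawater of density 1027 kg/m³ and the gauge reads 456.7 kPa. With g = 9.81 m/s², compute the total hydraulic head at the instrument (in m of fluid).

h ≈ 296.06 m

ψ = P/(ρg) = 456.7×1000 / (1027 × 9.81) = 45.33 m.
h = z + ψ = 250.73 + 45.33 = 296.06 m.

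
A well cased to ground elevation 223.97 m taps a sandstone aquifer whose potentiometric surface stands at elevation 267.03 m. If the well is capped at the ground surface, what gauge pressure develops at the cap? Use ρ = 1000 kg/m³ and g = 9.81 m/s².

P ≈ 422 kPa

Head above the cap: Δh = 267.03 − 223.97 = 43.06 m.
P = ρgΔh = 1000 × 9.81 × 43.06 = 422419 Pa ≈ 422 kPa.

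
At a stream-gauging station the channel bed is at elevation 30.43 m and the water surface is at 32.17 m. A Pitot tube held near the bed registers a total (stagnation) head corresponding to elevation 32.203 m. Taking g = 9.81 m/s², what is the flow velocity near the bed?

Near the bed, under hydrostatic conditions, the piezometric head (z + ψ) equals the free-surface elevation, 32.17 m.
Velocity head = total − piezometric = 32.203 − 32.17 = 0.033 m.
v = √(2g·h_v) = √(2 × 9.81 × 0.033) = 0.805 m/s.

v ≈ 0.805 m/s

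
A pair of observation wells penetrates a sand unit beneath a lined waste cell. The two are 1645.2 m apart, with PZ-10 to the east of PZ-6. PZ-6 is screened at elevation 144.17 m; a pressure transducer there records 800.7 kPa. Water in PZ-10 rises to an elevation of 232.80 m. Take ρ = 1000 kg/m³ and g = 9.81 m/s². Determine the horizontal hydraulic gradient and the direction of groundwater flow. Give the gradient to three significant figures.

Pressure head at PZ-6: ψ = P/(ρg) = 800.7×1000 / (1000 × 9.81) = 81.62 m.
Total head at PZ-6: h = z + ψ = 144.17 + 81.62 = 225.79 m.
Total head at PZ-10: h = 232.80 m (water level in the piezometer is the total head).
Head difference: h(PZ-6) − h(PZ-10) = 225.79 − 232.80 = -7.01 m.
Hydraulic gradient: i = |Δh| / L = 7.01 / 1645.2 = 0.00426.
Flow is from higher to lower head: from PZ-10 toward PZ-6, i.e. toward the west.

i ≈ 0.00426; groundwater flows toward the west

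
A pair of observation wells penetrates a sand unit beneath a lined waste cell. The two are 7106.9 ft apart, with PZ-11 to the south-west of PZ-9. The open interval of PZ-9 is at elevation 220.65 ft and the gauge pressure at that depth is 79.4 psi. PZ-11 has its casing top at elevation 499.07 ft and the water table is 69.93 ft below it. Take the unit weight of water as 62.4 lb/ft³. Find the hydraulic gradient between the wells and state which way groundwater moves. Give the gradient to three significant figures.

i ≈ 0.00355; groundwater flows toward the north-east

Pressure head at PZ-9: ψ = 144·P/γ = 144 × 79.4 / 62.4 = 183.23 ft.
Total head at PZ-9: h = z + ψ = 220.65 + 183.23 = 403.88 ft.
Total head at PZ-11: h = 499.07 − 69.93 = 429.14 ft.
Head difference: h(PZ-9) − h(PZ-11) = 403.88 − 429.14 = -25.26 ft.
Hydraulic gradient: i = |Δh| / L = 25.26 / 7106.9 = 0.00355.
Flow is from higher to lower head: from PZ-11 toward PZ-9, i.e. toward the north-east.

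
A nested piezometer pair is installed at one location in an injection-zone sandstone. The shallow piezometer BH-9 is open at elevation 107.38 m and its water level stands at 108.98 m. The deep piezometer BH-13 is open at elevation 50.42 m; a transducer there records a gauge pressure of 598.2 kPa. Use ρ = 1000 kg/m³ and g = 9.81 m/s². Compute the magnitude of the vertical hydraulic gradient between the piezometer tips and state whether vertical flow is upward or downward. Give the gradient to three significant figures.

Total head at BH-9: h = 108.98 m (water level in the standpipe).
Pressure head at BH-13: ψ = P/(ρg) = 598.2×1000 / (1000 × 9.81) = 60.98 m.
Total head at BH-13: h = z + ψ = 50.42 + 60.98 = 111.40 m.
Δh = h(BH-9) − h(BH-13) = 108.98 − 111.40 = -2.42 m.
Vertical separation Δz = 107.38 − 50.42 = 56.96 m.
|i_v| = |Δh| / Δz = 2.42 / 56.96 = 0.0425.
Head is higher in the deep piezometer, so vertical flow is upward (discharge condition).

|i_v| ≈ 0.0425; vertical flow is upward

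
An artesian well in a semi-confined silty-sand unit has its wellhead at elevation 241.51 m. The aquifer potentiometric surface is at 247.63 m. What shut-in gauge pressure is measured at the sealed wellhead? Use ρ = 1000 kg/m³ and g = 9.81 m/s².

Head above the cap: Δh = 247.63 − 241.51 = 6.12 m.
P = ρgΔh = 1000 × 9.81 × 6.12 = 60037 Pa ≈ 60.0 kPa.

P ≈ 60.0 kPa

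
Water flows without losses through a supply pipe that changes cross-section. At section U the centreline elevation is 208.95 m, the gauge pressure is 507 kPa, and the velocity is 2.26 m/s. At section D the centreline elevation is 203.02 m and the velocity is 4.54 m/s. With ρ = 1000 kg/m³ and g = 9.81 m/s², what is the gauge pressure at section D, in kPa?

P₂ ≈ 557 kPa

Pressure head at U: ψ₁ = P₁/(ρg) = 507×1000 / (1000 × 9.81) = 51.68 m.
Velocity heads: v₁²/2g = 2.26²/19.62 = 0.260 m; v₂²/2g = 4.54²/19.62 = 1.051 m.
Total head H = z₁ + ψ₁ + v₁²/2g = 208.95 + 51.68 + 0.260 = 260.89 m.
ψ₂ = H − z₂ − v₂²/2g = 260.89 − 203.02 − 1.051 = 56.82 m.
P₂ = ρgψ₂ = 1000 × 9.81 × 56.82 ≈ 557 kPa.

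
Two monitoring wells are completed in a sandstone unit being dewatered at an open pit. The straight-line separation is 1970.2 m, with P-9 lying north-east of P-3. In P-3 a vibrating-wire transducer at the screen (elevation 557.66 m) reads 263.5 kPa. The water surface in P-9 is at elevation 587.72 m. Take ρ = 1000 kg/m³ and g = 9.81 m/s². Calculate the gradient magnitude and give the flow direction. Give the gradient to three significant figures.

Pressure head at P-3: ψ = P/(ρg) = 263.5×1000 / (1000 × 9.81) = 26.86 m.
Total head at P-3: h = z + ψ = 557.66 + 26.86 = 584.52 m.
Total head at P-9: h = 587.72 m (water level in the piezometer is the total head).
Head difference: h(P-3) − h(P-9) = 584.52 − 587.72 = -3.20 m.
Hydraulic gradient: i = |Δh| / L = 3.20 / 1970.2 = 0.00162.
Flow is from higher to lower head: from P-9 toward P-3, i.e. toward the south-west.

i ≈ 0.00162; groundwater flows toward the south-west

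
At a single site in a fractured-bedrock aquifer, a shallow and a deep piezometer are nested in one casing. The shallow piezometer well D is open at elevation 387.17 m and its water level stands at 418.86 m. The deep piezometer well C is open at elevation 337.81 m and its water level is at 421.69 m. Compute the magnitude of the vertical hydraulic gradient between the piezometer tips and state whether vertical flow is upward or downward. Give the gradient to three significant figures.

|i_v| ≈ 0.0573; vertical flow is upward

Total head at well D: h = 418.86 m (water level in the standpipe).
Total head at well C: h = 421.69 m.
Δh = h(well D) − h(well C) = 418.86 − 421.69 = -2.83 m.
Vertical separation Δz = 387.17 − 337.81 = 49.36 m.
|i_v| = |Δh| / Δz = 2.83 / 49.36 = 0.0573.
Head is higher in the deep piezometer, so vertical flow is upward (discharge condition).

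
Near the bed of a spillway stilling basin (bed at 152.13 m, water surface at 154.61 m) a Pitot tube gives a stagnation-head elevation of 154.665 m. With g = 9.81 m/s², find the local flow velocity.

Near the bed, under hydrostatic conditions, the piezometric head (z + ψ) equals the free-surface elevation, 154.61 m.
Velocity head = total − piezometric = 154.665 − 154.61 = 0.055 m.
v = √(2g·h_v) = √(2 × 9.81 × 0.055) = 1.04 m/s.

v ≈ 1.04 m/s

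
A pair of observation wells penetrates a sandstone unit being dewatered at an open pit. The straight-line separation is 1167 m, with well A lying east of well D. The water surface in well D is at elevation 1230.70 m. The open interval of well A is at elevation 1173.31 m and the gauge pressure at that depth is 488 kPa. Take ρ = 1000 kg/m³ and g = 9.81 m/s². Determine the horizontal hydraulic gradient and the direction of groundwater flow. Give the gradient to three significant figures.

i ≈ 0.00655; groundwater flows toward the east

Total head at well D: h = 1230.70 m (water level in the piezometer is the total head).
Pressure head at well A: ψ = P/(ρg) = 488×1000 / (1000 × 9.81) = 49.75 m.
Total head at well A: h = z + ψ = 1173.31 + 49.75 = 1223.06 m.
Head difference: h(well D) − h(well A) = 1230.70 − 1223.06 = 7.64 m.
Hydraulic gradient: i = |Δh| / L = 7.64 / 1167 = 0.00655.
Flow is from higher to lower head: from well D toward well A, i.e. toward the east.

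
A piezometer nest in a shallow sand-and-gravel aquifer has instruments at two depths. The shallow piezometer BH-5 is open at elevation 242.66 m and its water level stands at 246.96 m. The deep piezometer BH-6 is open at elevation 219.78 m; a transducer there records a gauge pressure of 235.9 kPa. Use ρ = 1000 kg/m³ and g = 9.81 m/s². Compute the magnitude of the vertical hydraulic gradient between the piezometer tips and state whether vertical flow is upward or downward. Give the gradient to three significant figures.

|i_v| ≈ 0.137; vertical flow is downward

Total head at BH-5: h = 246.96 m (water level in the standpipe).
Pressure head at BH-6: ψ = P/(ρg) = 235.9×1000 / (1000 × 9.81) = 24.05 m.
Total head at BH-6: h = z + ψ = 219.78 + 24.05 = 243.83 m.
Δh = h(BH-5) − h(BH-6) = 246.96 − 243.83 = 3.13 m.
Vertical separation Δz = 242.66 − 219.78 = 22.88 m.
|i_v| = |Δh| / Δz = 3.13 / 22.88 = 0.137.
Head is higher in the shallow piezometer, so vertical flow is downward (recharge condition).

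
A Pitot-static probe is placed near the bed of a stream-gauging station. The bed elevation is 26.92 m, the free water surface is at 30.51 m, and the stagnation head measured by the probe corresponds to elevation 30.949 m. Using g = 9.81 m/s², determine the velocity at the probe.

v ≈ 2.93 m/s

Near the bed, under hydrostatic conditions, the piezometric head (z + ψ) equals the free-surface elevation, 30.51 m.
Velocity head = total − piezometric = 30.949 − 30.51 = 0.439 m.
v = √(2g·h_v) = √(2 × 9.81 × 0.439) = 2.93 m/s.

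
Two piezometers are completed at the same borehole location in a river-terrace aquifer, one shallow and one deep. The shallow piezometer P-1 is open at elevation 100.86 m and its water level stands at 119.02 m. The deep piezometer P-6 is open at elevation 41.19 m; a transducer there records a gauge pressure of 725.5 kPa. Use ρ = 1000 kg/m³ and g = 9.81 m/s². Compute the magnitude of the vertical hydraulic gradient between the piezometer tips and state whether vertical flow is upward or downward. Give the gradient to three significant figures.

Total head at P-1: h = 119.02 m (water level in the standpipe).
Pressure head at P-6: ψ = P/(ρg) = 725.5×1000 / (1000 × 9.81) = 73.96 m.
Total head at P-6: h = z + ψ = 41.19 + 73.96 = 115.15 m.
Δh = h(P-1) − h(P-6) = 119.02 − 115.15 = 3.87 m.
Vertical separation Δz = 100.86 − 41.19 = 59.67 m.
|i_v| = |Δh| / Δz = 3.87 / 59.67 = 0.0649.
Head is higher in the shallow piezometer, so vertical flow is downward (recharge condition).

|i_v| ≈ 0.0649; vertical flow is downward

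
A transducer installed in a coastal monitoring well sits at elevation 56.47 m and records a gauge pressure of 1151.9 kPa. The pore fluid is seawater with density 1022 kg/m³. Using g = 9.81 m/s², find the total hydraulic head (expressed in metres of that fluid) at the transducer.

ψ = P/(ρg) = 1151.9×1000 / (1022 × 9.81) = 114.89 m.
h = z + ψ = 56.47 + 114.89 = 171.36 m.

h ≈ 171.36 m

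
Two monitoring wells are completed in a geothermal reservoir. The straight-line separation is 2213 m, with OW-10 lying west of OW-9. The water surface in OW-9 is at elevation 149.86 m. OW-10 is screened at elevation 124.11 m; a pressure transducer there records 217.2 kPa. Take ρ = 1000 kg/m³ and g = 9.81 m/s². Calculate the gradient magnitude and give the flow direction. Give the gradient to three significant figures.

i ≈ 0.00163; groundwater flows toward the west

Total head at OW-9: h = 149.86 m (water level in the piezometer is the total head).
Pressure head at OW-10: ψ = P/(ρg) = 217.2×1000 / (1000 × 9.81) = 22.14 m.
Total head at OW-10: h = z + ψ = 124.11 + 22.14 = 146.25 m.
Head difference: h(OW-9) − h(OW-10) = 149.86 − 146.25 = 3.61 m.
Hydraulic gradient: i = |Δh| / L = 3.61 / 2213 = 0.00163.
Flow is from higher to lower head: from OW-9 toward OW-10, i.e. toward the west.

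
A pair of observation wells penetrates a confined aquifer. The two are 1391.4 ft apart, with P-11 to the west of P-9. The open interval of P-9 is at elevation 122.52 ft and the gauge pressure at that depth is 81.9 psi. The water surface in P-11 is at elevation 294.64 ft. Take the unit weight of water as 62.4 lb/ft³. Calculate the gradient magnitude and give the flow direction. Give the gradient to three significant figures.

i ≈ 0.0121; groundwater flows toward the west

Pressure head at P-9: ψ = 144·P/γ = 144 × 81.9 / 62.4 = 189.00 ft.
Total head at P-9: h = z + ψ = 122.52 + 189.00 = 311.52 ft.
Total head at P-11: h = 294.64 ft (water level in the piezometer is the total head).
Head difference: h(P-9) − h(P-11) = 311.52 − 294.64 = 16.88 ft.
Hydraulic gradient: i = |Δh| / L = 16.88 / 1391.4 = 0.0121.
Flow is from higher to lower head: from P-9 toward P-11, i.e. toward the west.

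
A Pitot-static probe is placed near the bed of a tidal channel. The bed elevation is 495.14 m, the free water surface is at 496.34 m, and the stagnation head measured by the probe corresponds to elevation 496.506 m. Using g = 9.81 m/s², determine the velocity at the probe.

Near the bed, under hydrostatic conditions, the piezometric head (z + ψ) equals the free-surface elevation, 496.34 m.
Velocity head = total − piezometric = 496.506 − 496.34 = 0.166 m.
v = √(2g·h_v) = √(2 × 9.81 × 0.166) = 1.80 m/s.

v ≈ 1.80 m/s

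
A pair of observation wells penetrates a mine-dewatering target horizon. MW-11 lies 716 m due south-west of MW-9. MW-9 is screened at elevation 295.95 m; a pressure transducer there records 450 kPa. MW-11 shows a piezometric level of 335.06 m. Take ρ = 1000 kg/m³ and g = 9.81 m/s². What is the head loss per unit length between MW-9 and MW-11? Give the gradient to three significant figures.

Pressure head at MW-9: ψ = P/(ρg) = 450×1000 / (1000 × 9.81) = 45.87 m.
Total head at MW-9: h = z + ψ = 295.95 + 45.87 = 341.82 m.
Total head at MW-11: h = 335.06 m (water level in the piezometer is the total head).
Head difference: h(MW-9) − h(MW-11) = 341.82 − 335.06 = 6.76 m.
Hydraulic gradient: i = |Δh| / L = 6.76 / 716 = 0.00944.

i ≈ 0.00944 m/m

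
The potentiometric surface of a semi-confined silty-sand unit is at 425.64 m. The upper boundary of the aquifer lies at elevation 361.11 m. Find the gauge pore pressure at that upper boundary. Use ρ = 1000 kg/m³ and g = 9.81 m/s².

Pressure head at the aquifer top: ψ = h − z = 425.64 − 361.11 = 64.53 m.
P = ρgψ = 1000 × 9.81 × 64.53 = 633039 Pa ≈ 633 kPa.

P ≈ 633 kPa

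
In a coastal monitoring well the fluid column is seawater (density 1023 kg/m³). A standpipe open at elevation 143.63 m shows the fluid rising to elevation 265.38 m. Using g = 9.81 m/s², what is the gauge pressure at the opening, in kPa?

P ≈ 1220 kPa

Pressure head ψ = h − z = 265.38 − 143.63 = 121.75 m.
P = ρgψ = 1023 × 9.81 × 121.75 = 1221838 Pa ≈ 1220 kPa.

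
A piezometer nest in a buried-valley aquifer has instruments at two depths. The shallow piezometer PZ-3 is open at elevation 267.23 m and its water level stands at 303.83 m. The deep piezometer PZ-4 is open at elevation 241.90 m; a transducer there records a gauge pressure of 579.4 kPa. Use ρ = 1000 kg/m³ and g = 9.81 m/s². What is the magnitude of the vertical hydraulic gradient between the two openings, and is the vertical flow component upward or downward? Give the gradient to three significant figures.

Total head at PZ-3: h = 303.83 m (water level in the standpipe).
Pressure head at PZ-4: ψ = P/(ρg) = 579.4×1000 / (1000 × 9.81) = 59.06 m.
Total head at PZ-4: h = z + ψ = 241.90 + 59.06 = 300.96 m.
Δh = h(PZ-3) − h(PZ-4) = 303.83 − 300.96 = 2.87 m.
Vertical separation Δz = 267.23 − 241.90 = 25.33 m.
|i_v| = |Δh| / Δz = 2.87 / 25.33 = 0.113.
Head is higher in the shallow piezometer, so vertical flow is downward (recharge condition).

|i_v| ≈ 0.113; vertical flow is downward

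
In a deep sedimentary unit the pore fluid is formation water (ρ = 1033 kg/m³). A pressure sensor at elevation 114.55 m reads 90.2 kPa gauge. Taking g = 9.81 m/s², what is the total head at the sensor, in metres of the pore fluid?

ψ = P/(ρg) = 90.2×1000 / (1033 × 9.81) = 8.90 m.
h = z + ψ = 114.55 + 8.90 = 123.45 m.

h ≈ 123.45 m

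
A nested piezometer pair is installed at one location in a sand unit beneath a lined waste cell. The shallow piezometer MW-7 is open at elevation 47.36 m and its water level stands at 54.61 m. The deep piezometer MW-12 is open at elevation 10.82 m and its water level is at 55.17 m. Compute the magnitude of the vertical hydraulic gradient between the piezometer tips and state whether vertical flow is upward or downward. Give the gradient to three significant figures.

Total head at MW-7: h = 54.61 m (water level in the standpipe).
Total head at MW-12: h = 55.17 m.
Δh = h(MW-7) − h(MW-12) = 54.61 − 55.17 = -0.56 m.
Vertical separation Δz = 47.36 − 10.82 = 36.54 m.
|i_v| = |Δh| / Δz = 0.56 / 36.54 = 0.0153.
Head is higher in the deep piezometer, so vertical flow is upward (discharge condition).

|i_v| ≈ 0.0153; vertical flow is upward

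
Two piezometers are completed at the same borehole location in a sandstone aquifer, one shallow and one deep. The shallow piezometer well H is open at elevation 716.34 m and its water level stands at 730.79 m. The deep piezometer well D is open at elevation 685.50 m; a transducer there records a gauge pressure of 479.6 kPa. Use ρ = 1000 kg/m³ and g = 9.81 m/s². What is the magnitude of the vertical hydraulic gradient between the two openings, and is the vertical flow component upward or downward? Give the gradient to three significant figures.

Total head at well H: h = 730.79 m (water level in the standpipe).
Pressure head at well D: ψ = P/(ρg) = 479.6×1000 / (1000 × 9.81) = 48.89 m.
Total head at well D: h = z + ψ = 685.50 + 48.89 = 734.39 m.
Δh = h(well H) − h(well D) = 730.79 − 734.39 = -3.60 m.
Vertical separation Δz = 716.34 − 685.50 = 30.84 m.
|i_v| = |Δh| / Δz = 3.60 / 30.84 = 0.117.
Head is higher in the deep piezometer, so vertical flow is upward (discharge condition).

|i_v| ≈ 0.117; vertical flow is upward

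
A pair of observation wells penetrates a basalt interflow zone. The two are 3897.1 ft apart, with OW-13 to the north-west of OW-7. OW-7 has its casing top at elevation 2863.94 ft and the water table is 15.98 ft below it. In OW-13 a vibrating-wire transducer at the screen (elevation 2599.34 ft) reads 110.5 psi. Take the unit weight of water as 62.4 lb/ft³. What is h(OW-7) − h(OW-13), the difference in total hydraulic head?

Total head at OW-7: h = 2863.94 − 15.98 = 2847.96 ft.
Pressure head at OW-13: ψ = 144·P/γ = 144 × 110.5 / 62.4 = 255.00 ft.
Total head at OW-13: h = z + ψ = 2599.34 + 255.00 = 2854.34 ft.
Head difference: h(OW-7) − h(OW-13) = 2847.96 − 2854.34 = -6.38 ft.

Δh ≈ -6.38 ft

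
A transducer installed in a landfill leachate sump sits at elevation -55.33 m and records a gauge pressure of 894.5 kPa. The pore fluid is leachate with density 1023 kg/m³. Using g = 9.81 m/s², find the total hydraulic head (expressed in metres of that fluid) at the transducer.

h ≈ 33.80 m

ψ = P/(ρg) = 894.5×1000 / (1023 × 9.81) = 89.13 m.
h = z + ψ = -55.33 + 89.13 = 33.80 m.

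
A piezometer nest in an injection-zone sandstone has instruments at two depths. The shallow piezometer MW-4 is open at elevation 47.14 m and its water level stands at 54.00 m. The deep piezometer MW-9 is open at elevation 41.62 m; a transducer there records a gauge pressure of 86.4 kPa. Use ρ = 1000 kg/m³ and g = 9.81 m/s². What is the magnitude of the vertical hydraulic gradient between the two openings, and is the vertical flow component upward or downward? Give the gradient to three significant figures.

Total head at MW-4: h = 54.00 m (water level in the standpipe).
Pressure head at MW-9: ψ = P/(ρg) = 86.4×1000 / (1000 × 9.81) = 8.81 m.
Total head at MW-9: h = z + ψ = 41.62 + 8.81 = 50.43 m.
Δh = h(MW-4) − h(MW-9) = 54.00 − 50.43 = 3.57 m.
Vertical separation Δz = 47.14 − 41.62 = 5.52 m.
|i_v| = |Δh| / Δz = 3.57 / 5.52 = 0.647.
Head is higher in the shallow piezometer, so vertical flow is downward (recharge condition).

|i_v| ≈ 0.647; vertical flow is downward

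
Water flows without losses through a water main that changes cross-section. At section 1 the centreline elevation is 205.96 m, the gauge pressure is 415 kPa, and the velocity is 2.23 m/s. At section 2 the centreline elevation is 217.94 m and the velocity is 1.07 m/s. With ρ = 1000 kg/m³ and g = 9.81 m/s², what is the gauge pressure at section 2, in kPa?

Pressure head at 1: ψ₁ = P₁/(ρg) = 415×1000 / (1000 × 9.81) = 42.30 m.
Velocity heads: v₁²/2g = 2.23²/19.62 = 0.253 m; v₂²/2g = 1.07²/19.62 = 0.058 m.
Total head H = z₁ + ψ₁ + v₁²/2g = 205.96 + 42.30 + 0.253 = 248.51 m.
ψ₂ = H − z₂ − v₂²/2g = 248.51 − 217.94 − 0.058 = 30.51 m.
P₂ = ρgψ₂ = 1000 × 9.81 × 30.51 ≈ 299 kPa.

P₂ ≈ 299 kPa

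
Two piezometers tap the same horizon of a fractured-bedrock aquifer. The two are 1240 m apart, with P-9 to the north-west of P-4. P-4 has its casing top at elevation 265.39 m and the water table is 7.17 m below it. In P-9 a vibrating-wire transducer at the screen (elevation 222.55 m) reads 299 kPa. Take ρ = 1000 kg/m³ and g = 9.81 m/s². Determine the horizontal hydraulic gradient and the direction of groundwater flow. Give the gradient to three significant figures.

Total head at P-4: h = 265.39 − 7.17 = 258.22 m.
Pressure head at P-9: ψ = P/(ρg) = 299×1000 / (1000 × 9.81) = 30.48 m.
Total head at P-9: h = z + ψ = 222.55 + 30.48 = 253.03 m.
Head difference: h(P-4) − h(P-9) = 258.22 − 253.03 = 5.19 m.
Hydraulic gradient: i = |Δh| / L = 5.19 / 1240 = 0.00419.
Flow is from higher to lower head: from P-4 toward P-9, i.e. toward the north-west.

i ≈ 0.00419; groundwater flows toward the north-west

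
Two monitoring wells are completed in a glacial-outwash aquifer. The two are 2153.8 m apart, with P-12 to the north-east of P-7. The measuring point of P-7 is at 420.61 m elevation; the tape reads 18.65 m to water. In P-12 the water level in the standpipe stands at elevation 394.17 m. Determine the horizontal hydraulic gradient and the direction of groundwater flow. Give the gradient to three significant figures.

Total head at P-7: h = 420.61 − 18.65 = 401.96 m.
Total head at P-12: h = 394.17 m (water level in the piezometer is the total head).
Head difference: h(P-7) − h(P-12) = 401.96 − 394.17 = 7.79 m.
Hydraulic gradient: i = |Δh| / L = 7.79 / 2153.8 = 0.00362.
Flow is from higher to lower head: from P-7 toward P-12, i.e. toward the north-east.

i ≈ 0.00362; groundwater flows toward the north-east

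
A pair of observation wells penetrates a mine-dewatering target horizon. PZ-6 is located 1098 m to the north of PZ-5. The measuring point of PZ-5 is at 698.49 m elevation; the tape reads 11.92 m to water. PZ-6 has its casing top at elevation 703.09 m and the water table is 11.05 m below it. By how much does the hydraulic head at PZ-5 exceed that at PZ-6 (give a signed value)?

Total head at PZ-5: h = 698.49 − 11.92 = 686.57 m.
Total head at PZ-6: h = 703.09 − 11.05 = 692.04 m.
Head difference: h(PZ-5) − h(PZ-6) = 686.57 − 692.04 = -5.47 m.

Δh ≈ -5.47 m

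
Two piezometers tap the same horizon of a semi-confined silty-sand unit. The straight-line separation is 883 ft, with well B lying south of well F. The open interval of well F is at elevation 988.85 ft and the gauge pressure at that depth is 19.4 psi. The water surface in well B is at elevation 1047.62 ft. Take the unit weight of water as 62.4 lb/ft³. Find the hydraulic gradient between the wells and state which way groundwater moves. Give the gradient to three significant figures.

Pressure head at well F: ψ = 144·P/γ = 144 × 19.4 / 62.4 = 44.77 ft.
Total head at well F: h = z + ψ = 988.85 + 44.77 = 1033.62 ft.
Total head at well B: h = 1047.62 ft (water level in the piezometer is the total head).
Head difference: h(well F) − h(well B) = 1033.62 − 1047.62 = -14.00 ft.
Hydraulic gradient: i = |Δh| / L = 14.00 / 883 = 0.0159.
Flow is from higher to lower head: from well B toward well F, i.e. toward the north.

i ≈ 0.0159; groundwater flows toward the north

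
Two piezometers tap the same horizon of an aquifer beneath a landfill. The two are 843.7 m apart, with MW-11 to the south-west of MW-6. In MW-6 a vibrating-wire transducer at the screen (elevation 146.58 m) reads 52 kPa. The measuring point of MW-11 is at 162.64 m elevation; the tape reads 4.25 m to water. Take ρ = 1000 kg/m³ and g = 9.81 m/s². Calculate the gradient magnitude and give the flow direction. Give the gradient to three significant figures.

Pressure head at MW-6: ψ = P/(ρg) = 52×1000 / (1000 × 9.81) = 5.30 m.
Total head at MW-6: h = z + ψ = 146.58 + 5.30 = 151.88 m.
Total head at MW-11: h = 162.64 − 4.25 = 158.39 m.
Head difference: h(MW-6) − h(MW-11) = 151.88 − 158.39 = -6.51 m.
Hydraulic gradient: i = |Δh| / L = 6.51 / 843.7 = 0.00772.
Flow is from higher to lower head: from MW-11 toward MW-6, i.e. toward the north-east.

i ≈ 0.00772; groundwater flows toward the north-east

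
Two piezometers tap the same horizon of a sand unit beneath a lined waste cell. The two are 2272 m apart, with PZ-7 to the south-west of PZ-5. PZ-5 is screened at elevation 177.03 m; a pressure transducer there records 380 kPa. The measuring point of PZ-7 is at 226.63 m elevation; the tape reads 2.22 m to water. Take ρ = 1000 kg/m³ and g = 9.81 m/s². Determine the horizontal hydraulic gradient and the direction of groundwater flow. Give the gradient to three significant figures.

Pressure head at PZ-5: ψ = P/(ρg) = 380×1000 / (1000 × 9.81) = 38.74 m.
Total head at PZ-5: h = z + ψ = 177.03 + 38.74 = 215.77 m.
Total head at PZ-7: h = 226.63 − 2.22 = 224.41 m.
Head difference: h(PZ-5) − h(PZ-7) = 215.77 − 224.41 = -8.64 m.
Hydraulic gradient: i = |Δh| / L = 8.64 / 2272 = 0.00380.
Flow is from higher to lower head: from PZ-7 toward PZ-5, i.e. toward the north-east.

i ≈ 0.00380; groundwater flows toward the north-east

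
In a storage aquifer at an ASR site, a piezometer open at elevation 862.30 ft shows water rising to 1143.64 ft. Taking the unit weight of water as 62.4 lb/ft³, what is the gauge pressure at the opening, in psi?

Pressure head ψ = h − z = 1143.64 − 862.30 = 281.34 ft.
P = γ·ψ / 144 = 62.4 × 281.34 / 144 = 122 psi.

P ≈ 122 psi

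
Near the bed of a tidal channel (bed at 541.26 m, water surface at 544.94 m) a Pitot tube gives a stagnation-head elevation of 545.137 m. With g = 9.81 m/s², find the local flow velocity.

v ≈ 1.97 m/s

Near the bed, under hydrostatic conditions, the piezometric head (z + ψ) equals the free-surface elevation, 544.94 m.
Velocity head = total − piezometric = 545.137 − 544.94 = 0.197 m.
v = √(2g·h_v) = √(2 × 9.81 × 0.197) = 1.97 m/s.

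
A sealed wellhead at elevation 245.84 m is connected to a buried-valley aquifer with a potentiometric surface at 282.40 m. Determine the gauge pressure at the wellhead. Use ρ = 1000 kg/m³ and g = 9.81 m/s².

Head above the cap: Δh = 282.40 − 245.84 = 36.56 m.
P = ρgΔh = 1000 × 9.81 × 36.56 = 358654 Pa ≈ 359 kPa.

P ≈ 359 kPa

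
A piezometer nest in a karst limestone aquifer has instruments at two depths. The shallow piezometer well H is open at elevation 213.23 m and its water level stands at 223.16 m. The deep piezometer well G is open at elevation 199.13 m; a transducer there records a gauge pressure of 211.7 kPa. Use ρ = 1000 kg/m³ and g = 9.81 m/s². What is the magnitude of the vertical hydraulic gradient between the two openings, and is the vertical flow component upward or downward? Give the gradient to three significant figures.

Total head at well H: h = 223.16 m (water level in the standpipe).
Pressure head at well G: ψ = P/(ρg) = 211.7×1000 / (1000 × 9.81) = 21.58 m.
Total head at well G: h = z + ψ = 199.13 + 21.58 = 220.71 m.
Δh = h(well H) − h(well G) = 223.16 − 220.71 = 2.45 m.
Vertical separation Δz = 213.23 − 199.13 = 14.10 m.
|i_v| = |Δh| / Δz = 2.45 / 14.10 = 0.174.
Head is higher in the shallow piezometer, so vertical flow is downward (recharge condition).

|i_v| ≈ 0.174; vertical flow is downward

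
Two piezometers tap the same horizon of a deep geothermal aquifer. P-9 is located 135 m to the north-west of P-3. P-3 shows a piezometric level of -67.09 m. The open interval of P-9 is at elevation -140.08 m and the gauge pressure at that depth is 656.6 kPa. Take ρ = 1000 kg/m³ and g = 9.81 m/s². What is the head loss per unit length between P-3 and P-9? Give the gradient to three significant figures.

Total head at P-3: h = -67.09 m (water level in the piezometer is the total head).
Pressure head at P-9: ψ = P/(ρg) = 656.6×1000 / (1000 × 9.81) = 66.93 m.
Total head at P-9: h = z + ψ = -140.08 + 66.93 = -73.15 m.
Head difference: h(P-3) − h(P-9) = -67.09 − (-73.15) = 6.06 m.
Hydraulic gradient: i = |Δh| / L = 6.06 / 135 = 0.0449.

i ≈ 0.0449 m/m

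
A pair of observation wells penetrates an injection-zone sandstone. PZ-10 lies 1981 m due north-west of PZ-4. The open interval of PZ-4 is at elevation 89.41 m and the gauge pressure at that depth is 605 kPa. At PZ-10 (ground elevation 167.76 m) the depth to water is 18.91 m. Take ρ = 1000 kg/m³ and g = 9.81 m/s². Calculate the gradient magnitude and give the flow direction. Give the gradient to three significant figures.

i ≈ 0.00113; groundwater flows toward the north-west

Pressure head at PZ-4: ψ = P/(ρg) = 605×1000 / (1000 × 9.81) = 61.67 m.
Total head at PZ-4: h = z + ψ = 89.41 + 61.67 = 151.08 m.
Total head at PZ-10: h = 167.76 − 18.91 = 148.85 m.
Head difference: h(PZ-4) − h(PZ-10) = 151.08 − 148.85 = 2.23 m.
Hydraulic gradient: i = |Δh| / L = 2.23 / 1981 = 0.00113.
Flow is from higher to lower head: from PZ-4 toward PZ-10, i.e. toward the north-west.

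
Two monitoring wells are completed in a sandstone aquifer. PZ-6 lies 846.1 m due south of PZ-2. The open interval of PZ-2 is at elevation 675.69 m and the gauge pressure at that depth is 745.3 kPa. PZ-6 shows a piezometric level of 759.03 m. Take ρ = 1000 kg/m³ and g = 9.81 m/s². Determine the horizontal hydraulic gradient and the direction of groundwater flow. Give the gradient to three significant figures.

i ≈ 0.00871; groundwater flows toward the north

Pressure head at PZ-2: ψ = P/(ρg) = 745.3×1000 / (1000 × 9.81) = 75.97 m.
Total head at PZ-2: h = z + ψ = 675.69 + 75.97 = 751.66 m.
Total head at PZ-6: h = 759.03 m (water level in the piezometer is the total head).
Head difference: h(PZ-2) − h(PZ-6) = 751.66 − 759.03 = -7.37 m.
Hydraulic gradient: i = |Δh| / L = 7.37 / 846.1 = 0.00871.
Flow is from higher to lower head: from PZ-6 toward PZ-2, i.e. toward the north.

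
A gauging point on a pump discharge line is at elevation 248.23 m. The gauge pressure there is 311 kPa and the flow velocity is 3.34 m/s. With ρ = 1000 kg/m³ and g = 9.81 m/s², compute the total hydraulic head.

h ≈ 280.50 m

Pressure head ψ = P/(ρg) = 311×1000 / (1000 × 9.81) = 31.70 m.
Velocity head = v²/(2g) = 3.34² / (2 × 9.81) = 0.569 m.
h = z + ψ + v²/(2g) = 248.23 + 31.70 + 0.569 = 280.50 m.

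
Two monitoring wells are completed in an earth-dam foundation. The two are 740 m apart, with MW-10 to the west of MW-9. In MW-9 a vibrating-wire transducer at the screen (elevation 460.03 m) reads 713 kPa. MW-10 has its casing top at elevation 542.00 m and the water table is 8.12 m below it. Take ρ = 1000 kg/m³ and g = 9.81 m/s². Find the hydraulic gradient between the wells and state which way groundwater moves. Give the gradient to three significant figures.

Pressure head at MW-9: ψ = P/(ρg) = 713×1000 / (1000 × 9.81) = 72.68 m.
Total head at MW-9: h = z + ψ = 460.03 + 72.68 = 532.71 m.
Total head at MW-10: h = 542.00 − 8.12 = 533.88 m.
Head difference: h(MW-9) − h(MW-10) = 532.71 − 533.88 = -1.17 m.
Hydraulic gradient: i = |Δh| / L = 1.17 / 740 = 0.00158.
Flow is from higher to lower head: from MW-10 toward MW-9, i.e. toward the east.

i ≈ 0.00158; groundwater flows toward the east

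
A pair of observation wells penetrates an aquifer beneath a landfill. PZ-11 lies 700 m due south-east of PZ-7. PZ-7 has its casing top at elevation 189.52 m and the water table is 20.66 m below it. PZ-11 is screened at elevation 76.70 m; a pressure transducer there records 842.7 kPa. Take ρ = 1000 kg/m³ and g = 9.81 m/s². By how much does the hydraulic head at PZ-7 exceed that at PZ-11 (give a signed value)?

Total head at PZ-7: h = 189.52 − 20.66 = 168.86 m.
Pressure head at PZ-11: ψ = P/(ρg) = 842.7×1000 / (1000 × 9.81) = 85.90 m.
Total head at PZ-11: h = z + ψ = 76.70 + 85.90 = 162.60 m.
Head difference: h(PZ-7) − h(PZ-11) = 168.86 − 162.60 = 6.26 m.

Δh ≈ 6.26 m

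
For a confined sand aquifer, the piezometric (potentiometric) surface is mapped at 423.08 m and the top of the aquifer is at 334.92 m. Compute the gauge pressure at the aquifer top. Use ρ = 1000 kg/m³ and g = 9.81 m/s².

Pressure head at the aquifer top: ψ = h − z = 423.08 − 334.92 = 88.16 m.
P = ρgψ = 1000 × 9.81 × 88.16 = 864850 Pa ≈ 865 kPa.

P ≈ 865 kPa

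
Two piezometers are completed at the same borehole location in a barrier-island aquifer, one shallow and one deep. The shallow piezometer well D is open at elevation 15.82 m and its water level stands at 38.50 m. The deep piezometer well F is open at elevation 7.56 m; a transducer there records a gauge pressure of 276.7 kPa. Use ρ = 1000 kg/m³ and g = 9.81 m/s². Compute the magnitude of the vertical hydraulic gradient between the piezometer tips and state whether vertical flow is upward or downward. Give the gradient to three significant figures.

|i_v| ≈ 0.331; vertical flow is downward

Total head at well D: h = 38.50 m (water level in the standpipe).
Pressure head at well F: ψ = P/(ρg) = 276.7×1000 / (1000 × 9.81) = 28.21 m.
Total head at well F: h = z + ψ = 7.56 + 28.21 = 35.77 m.
Δh = h(well D) − h(well F) = 38.50 − 35.77 = 2.73 m.
Vertical separation Δz = 15.82 − 7.56 = 8.26 m.
|i_v| = |Δh| / Δz = 2.73 / 8.26 = 0.331.
Head is higher in the shallow piezometer, so vertical flow is downward (recharge condition).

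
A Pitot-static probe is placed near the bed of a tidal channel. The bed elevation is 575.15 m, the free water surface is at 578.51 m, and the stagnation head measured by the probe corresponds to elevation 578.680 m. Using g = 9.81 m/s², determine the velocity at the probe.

Near the bed, under hydrostatic conditions, the piezometric head (z + ψ) equals the free-surface elevation, 578.51 m.
Velocity head = total − piezometric = 578.680 − 578.51 = 0.170 m.
v = √(2g·h_v) = √(2 × 9.81 × 0.170) = 1.83 m/s.

v ≈ 1.83 m/s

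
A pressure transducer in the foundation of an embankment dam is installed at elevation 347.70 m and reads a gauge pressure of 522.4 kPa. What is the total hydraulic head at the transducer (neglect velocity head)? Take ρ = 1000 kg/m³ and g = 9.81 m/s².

ψ = P/(ρg) = 522.4×1000 / (1000 × 9.81) = 53.25 m.
h = z + ψ = 347.70 + 53.25 = 400.95 m.

h ≈ 400.95 m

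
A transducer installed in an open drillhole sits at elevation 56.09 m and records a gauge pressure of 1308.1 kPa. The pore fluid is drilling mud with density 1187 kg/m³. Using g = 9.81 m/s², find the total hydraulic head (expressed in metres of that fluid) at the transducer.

h ≈ 168.43 m

ψ = P/(ρg) = 1308.1×1000 / (1187 × 9.81) = 112.34 m.
h = z + ψ = 56.09 + 112.34 = 168.43 m.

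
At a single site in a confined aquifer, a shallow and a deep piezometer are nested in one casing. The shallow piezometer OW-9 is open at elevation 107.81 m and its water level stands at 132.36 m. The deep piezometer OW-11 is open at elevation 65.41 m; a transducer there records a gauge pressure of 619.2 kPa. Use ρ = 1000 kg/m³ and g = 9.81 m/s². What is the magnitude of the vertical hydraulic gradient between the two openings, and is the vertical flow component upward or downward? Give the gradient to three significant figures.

Total head at OW-9: h = 132.36 m (water level in the standpipe).
Pressure head at OW-11: ψ = P/(ρg) = 619.2×1000 / (1000 × 9.81) = 63.12 m.
Total head at OW-11: h = z + ψ = 65.41 + 63.12 = 128.53 m.
Δh = h(OW-9) − h(OW-11) = 132.36 − 128.53 = 3.83 m.
Vertical separation Δz = 107.81 − 65.41 = 42.40 m.
|i_v| = |Δh| / Δz = 3.83 / 42.40 = 0.0903.
Head is higher in the shallow piezometer, so vertical flow is downward (recharge condition).

|i_v| ≈ 0.0903; vertical flow is downward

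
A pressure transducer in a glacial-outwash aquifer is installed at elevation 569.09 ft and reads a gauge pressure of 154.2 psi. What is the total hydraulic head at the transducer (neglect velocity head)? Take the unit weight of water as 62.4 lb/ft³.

ψ = 144·P/γ = 144 × 154.2 / 62.4 = 355.85 ft.
h = z + ψ = 569.09 + 355.85 = 924.94 ft.

h ≈ 924.94 ft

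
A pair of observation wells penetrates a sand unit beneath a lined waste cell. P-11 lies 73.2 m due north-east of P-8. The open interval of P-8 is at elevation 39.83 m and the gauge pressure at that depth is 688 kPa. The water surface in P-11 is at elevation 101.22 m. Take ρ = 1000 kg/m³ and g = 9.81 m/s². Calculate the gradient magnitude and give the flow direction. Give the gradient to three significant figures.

i ≈ 0.119; groundwater flows toward the north-east

Pressure head at P-8: ψ = P/(ρg) = 688×1000 / (1000 × 9.81) = 70.13 m.
Total head at P-8: h = z + ψ = 39.83 + 70.13 = 109.96 m.
Total head at P-11: h = 101.22 m (water level in the piezometer is the total head).
Head difference: h(P-8) − h(P-11) = 109.96 − 101.22 = 8.74 m.
Hydraulic gradient: i = |Δh| / L = 8.74 / 73.2 = 0.119.
Flow is from higher to lower head: from P-8 toward P-11, i.e. toward the north-east.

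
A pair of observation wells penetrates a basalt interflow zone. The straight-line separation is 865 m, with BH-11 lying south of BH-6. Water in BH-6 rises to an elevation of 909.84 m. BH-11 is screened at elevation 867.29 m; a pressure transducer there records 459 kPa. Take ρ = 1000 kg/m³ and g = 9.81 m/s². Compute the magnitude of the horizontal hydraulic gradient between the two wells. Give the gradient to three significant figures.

Total head at BH-6: h = 909.84 m (water level in the piezometer is the total head).
Pressure head at BH-11: ψ = P/(ρg) = 459×1000 / (1000 × 9.81) = 46.79 m.
Total head at BH-11: h = z + ψ = 867.29 + 46.79 = 914.08 m.
Head difference: h(BH-6) − h(BH-11) = 909.84 − 914.08 = -4.24 m.
Hydraulic gradient: i = |Δh| / L = 4.24 / 865 = 0.00490.

i ≈ 0.00490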